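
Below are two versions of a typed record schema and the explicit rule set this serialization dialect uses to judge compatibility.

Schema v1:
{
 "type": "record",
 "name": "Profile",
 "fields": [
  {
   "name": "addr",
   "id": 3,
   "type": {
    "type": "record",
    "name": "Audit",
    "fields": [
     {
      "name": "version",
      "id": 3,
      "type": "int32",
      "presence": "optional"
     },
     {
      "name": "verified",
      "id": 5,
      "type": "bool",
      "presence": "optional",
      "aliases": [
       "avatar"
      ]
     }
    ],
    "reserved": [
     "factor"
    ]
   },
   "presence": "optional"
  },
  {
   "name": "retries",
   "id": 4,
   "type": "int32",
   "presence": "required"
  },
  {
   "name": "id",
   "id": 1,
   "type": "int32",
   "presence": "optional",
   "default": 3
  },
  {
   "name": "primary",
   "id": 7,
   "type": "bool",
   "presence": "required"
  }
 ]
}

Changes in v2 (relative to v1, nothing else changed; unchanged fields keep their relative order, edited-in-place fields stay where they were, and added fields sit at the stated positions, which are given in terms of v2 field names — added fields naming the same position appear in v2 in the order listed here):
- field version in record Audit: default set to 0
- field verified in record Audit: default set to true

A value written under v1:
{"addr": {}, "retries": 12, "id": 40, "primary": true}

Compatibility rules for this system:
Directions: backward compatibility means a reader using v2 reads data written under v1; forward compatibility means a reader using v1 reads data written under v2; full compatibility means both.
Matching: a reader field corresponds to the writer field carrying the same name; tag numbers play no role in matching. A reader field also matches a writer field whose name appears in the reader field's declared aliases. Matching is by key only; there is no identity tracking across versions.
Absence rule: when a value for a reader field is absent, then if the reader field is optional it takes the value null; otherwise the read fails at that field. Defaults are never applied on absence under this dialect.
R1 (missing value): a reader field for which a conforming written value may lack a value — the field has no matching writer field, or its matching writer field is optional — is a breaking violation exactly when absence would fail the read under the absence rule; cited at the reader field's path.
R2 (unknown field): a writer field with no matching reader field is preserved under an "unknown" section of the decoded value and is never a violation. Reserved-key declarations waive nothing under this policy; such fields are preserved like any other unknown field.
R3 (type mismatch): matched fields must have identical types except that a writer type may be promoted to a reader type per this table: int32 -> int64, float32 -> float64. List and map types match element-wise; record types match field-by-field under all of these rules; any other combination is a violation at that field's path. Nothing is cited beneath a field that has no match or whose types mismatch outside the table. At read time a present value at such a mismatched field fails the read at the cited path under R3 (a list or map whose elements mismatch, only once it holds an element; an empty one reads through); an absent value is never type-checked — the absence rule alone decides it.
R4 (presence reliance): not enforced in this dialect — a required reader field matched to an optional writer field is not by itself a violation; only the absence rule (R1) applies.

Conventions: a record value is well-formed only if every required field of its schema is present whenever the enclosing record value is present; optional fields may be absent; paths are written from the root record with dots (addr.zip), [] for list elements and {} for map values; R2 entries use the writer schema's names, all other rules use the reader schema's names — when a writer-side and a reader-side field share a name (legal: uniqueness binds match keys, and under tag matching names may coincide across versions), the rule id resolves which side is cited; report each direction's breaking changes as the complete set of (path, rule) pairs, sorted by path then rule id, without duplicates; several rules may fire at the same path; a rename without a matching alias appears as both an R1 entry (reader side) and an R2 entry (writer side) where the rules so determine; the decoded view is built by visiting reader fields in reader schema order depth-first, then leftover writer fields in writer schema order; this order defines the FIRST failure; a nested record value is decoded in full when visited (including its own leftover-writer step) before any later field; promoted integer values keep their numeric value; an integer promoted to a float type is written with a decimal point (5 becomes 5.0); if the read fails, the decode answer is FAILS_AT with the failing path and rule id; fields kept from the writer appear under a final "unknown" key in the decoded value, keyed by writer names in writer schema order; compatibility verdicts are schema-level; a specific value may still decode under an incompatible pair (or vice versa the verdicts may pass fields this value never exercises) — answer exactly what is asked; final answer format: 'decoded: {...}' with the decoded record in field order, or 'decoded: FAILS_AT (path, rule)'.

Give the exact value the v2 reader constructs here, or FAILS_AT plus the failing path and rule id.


in Profile below, arrows point writer -> reader
decode walk for Profile under reader schema v2:
  addr.version := null (absent, optional -> null)
  addr.verified := null (absent, optional -> null)
  retries := 12
  id := 40
  primary := true
  => decoded: {"addr": {"version": null, "verified": null}, "retries": 12, "id": 40, "primary": true}
ruling out the remaining Profile differences:
  field version in record Audit: default set to 0 -> no rule fires on it and the decoded Profile view is identical with or without it
  field verified in record Audit: default set to true -> no rule fires on it and the decoded Profile view is identical with or without it

decoded: {"addr": {"version": null, "verified": null}, "retries": 12, "id": 40, "primary": true}


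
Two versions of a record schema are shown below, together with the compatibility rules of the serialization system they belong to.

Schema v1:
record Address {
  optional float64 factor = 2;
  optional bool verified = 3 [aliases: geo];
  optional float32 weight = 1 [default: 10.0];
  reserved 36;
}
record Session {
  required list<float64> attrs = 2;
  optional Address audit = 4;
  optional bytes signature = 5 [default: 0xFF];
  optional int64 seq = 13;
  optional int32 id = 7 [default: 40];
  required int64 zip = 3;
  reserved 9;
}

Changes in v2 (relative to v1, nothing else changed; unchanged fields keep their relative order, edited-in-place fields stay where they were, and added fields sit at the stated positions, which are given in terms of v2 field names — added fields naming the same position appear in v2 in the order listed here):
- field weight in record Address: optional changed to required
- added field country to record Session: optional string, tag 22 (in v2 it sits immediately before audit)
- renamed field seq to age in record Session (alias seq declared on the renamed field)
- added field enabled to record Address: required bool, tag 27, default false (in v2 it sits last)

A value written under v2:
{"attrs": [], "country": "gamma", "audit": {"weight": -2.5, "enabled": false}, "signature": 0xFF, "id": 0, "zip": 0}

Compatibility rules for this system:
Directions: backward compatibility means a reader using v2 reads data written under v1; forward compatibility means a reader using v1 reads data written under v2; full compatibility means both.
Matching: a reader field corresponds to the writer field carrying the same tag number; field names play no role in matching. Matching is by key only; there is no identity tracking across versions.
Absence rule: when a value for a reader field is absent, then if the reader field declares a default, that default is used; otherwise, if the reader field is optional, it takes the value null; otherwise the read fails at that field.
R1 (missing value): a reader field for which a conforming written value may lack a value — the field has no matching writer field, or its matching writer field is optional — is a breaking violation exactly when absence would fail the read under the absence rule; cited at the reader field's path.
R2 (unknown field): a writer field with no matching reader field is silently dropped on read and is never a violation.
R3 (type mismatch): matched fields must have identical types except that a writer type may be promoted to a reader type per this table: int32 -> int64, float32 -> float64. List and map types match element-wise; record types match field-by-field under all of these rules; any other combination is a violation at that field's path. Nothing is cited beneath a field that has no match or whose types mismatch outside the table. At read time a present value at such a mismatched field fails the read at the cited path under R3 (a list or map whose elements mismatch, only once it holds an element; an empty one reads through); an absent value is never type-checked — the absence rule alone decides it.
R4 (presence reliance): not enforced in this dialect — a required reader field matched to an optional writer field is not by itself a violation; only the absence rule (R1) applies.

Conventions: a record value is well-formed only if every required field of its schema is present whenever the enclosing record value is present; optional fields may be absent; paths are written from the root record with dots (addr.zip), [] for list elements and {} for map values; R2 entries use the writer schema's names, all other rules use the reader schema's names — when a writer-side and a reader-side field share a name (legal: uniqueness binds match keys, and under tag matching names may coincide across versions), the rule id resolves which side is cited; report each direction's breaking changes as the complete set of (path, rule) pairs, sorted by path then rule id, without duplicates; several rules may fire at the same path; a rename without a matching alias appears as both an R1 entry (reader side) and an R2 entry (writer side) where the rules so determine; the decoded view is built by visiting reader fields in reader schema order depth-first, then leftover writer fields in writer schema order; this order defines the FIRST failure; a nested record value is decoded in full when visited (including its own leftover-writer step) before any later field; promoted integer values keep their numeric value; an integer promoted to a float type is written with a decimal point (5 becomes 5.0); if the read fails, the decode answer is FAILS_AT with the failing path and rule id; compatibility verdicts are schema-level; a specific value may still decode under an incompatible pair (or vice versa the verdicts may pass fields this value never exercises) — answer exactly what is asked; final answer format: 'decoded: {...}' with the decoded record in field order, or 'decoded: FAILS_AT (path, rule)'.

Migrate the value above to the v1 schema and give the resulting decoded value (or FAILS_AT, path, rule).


each type pair in Session: writer, then reader
decode (reader v1):
  attrs := []
  audit.factor := null (missing; optional => null)
  audit.verified := null (missing; optional => null)
  audit.weight := -2.5
  writer audit.enabled: no reader field; dropped
  signature := 0xFF
  seq := null (missing; optional => null)
  id := 0
  zip := 0
  writer country: no reader field; dropped
  => decoded: {"attrs": [], "audit": {"factor": null, "verified": null, "weight": -2.5}, "signature": 0xFF, "seq": null, "id": 0, "zip": 0}
checking off the Session differences that do not matter here:
  field weight in record Address: optional changed to required -> fires no rule on Session under this dialect and leaves the result unchanged
  added field enabled to record Address: required bool, tag 27, default false (in v2 it sits last) -> fires no rule on Session under this dialect and leaves the result unchanged
  renamed field seq to age in record Session (alias seq declared on the renamed field) -> fires no rule on Session under this dialect and leaves the result unchanged
  added field country to record Session: optional string, tag 22 (in v2 it sits immediately before audit) -> fires no rule on Session under this dialect and leaves the result unchanged

decoded: {"attrs": [], "audit": {"factor": null, "verified": null, "weight": -2.5}, "signature": 0xFF, "seq": null, "id": 0, "zip": 0}


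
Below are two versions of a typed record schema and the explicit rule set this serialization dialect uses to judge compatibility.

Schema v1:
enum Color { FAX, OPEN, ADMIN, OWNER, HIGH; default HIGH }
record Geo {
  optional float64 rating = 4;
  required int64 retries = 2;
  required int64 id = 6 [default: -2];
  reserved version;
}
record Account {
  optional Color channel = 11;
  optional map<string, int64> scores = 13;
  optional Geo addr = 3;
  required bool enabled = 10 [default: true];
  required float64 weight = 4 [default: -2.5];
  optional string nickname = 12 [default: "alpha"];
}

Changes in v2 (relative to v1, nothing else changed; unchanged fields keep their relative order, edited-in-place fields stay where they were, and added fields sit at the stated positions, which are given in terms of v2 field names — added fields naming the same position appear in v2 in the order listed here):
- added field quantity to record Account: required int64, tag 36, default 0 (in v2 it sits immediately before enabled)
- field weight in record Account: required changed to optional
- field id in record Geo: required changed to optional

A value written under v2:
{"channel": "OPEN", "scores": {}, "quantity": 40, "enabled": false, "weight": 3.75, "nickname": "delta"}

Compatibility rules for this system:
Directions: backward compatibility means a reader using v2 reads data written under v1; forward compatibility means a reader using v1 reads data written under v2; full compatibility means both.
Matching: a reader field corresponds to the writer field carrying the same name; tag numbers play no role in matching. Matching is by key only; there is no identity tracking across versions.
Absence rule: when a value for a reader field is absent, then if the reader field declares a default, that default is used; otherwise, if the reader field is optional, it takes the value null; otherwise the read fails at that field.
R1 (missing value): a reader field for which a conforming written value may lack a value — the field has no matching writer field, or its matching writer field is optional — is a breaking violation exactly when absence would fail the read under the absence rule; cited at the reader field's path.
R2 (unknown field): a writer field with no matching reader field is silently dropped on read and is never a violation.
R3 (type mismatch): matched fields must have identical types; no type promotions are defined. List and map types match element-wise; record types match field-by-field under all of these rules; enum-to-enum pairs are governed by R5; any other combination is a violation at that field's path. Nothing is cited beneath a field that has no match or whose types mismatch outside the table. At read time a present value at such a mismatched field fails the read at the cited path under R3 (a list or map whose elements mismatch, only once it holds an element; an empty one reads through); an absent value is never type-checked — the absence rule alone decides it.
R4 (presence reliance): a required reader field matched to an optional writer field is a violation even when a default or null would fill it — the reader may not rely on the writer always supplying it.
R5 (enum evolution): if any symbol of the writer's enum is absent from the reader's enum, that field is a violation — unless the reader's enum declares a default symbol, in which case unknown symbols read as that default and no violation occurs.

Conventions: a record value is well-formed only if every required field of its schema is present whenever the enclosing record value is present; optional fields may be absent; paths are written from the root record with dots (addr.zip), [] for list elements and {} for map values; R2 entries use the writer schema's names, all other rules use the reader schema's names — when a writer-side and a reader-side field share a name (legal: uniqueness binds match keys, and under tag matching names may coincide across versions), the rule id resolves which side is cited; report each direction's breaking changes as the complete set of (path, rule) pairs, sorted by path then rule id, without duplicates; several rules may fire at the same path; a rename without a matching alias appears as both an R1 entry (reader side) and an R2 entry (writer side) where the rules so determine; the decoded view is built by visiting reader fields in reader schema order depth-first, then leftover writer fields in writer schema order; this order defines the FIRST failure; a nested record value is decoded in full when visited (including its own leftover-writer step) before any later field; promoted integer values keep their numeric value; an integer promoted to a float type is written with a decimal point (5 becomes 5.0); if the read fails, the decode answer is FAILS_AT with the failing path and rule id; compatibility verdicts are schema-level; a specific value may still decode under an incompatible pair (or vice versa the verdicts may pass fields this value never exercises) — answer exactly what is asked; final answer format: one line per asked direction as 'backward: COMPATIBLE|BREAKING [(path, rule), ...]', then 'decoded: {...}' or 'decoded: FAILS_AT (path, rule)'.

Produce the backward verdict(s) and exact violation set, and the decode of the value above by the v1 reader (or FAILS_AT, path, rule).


each type pair in Account: writer, then reader
backward on Account — v2 reading data written by v1:
  channel: Color -> Color, writer optional; from channel
  scores: map<string, int64> -> map<string, int64>, writer optional; from scores
  addr: Geo -> Geo, writer optional; from addr
  quantity: no writer-side match
  enabled: bool -> bool, writer required; from enabled
  weight: float64 -> float64, writer required; from weight
  nickname: string -> string, writer optional; from nickname
  addr.rating: float64 -> float64, writer optional; from addr.rating
  addr.retries: int64 -> int64, writer required; from addr.retries
  addr.id: int64 -> int64, writer required; from addr.id
  => backward verdict for Account: COMPATIBLE, no violations
decode (reader v1):
  channel := "OPEN"
  scores := {}
  addr := null (absent, optional -> null)
  enabled := false
  weight := 3.75
  nickname := "delta"
  writer quantity: unknown -> dropped
  => decoded: {"channel": "OPEN", "scores": {}, "addr": null, "enabled": false, "weight": 3.75, "nickname": "delta"}
the rest of the Account diff is inert for this question:
  added field quantity to record Account: required int64, tag 36, default 0 (in v2 it sits immediately before enabled) -> triggers nothing under Account's printed rules — same verdict
  field weight in record Account: required changed to optional -> fires only in the forward direction of Account, which is not asked here
  field id in record Geo: required changed to optional -> fires only in the forward direction of Account, which is not asked here

backward: COMPATIBLE []; decoded: {"channel": "OPEN", "scores": {}, "addr": null, "enabled": false, "weight": 3.75, "nickname": "delta"}


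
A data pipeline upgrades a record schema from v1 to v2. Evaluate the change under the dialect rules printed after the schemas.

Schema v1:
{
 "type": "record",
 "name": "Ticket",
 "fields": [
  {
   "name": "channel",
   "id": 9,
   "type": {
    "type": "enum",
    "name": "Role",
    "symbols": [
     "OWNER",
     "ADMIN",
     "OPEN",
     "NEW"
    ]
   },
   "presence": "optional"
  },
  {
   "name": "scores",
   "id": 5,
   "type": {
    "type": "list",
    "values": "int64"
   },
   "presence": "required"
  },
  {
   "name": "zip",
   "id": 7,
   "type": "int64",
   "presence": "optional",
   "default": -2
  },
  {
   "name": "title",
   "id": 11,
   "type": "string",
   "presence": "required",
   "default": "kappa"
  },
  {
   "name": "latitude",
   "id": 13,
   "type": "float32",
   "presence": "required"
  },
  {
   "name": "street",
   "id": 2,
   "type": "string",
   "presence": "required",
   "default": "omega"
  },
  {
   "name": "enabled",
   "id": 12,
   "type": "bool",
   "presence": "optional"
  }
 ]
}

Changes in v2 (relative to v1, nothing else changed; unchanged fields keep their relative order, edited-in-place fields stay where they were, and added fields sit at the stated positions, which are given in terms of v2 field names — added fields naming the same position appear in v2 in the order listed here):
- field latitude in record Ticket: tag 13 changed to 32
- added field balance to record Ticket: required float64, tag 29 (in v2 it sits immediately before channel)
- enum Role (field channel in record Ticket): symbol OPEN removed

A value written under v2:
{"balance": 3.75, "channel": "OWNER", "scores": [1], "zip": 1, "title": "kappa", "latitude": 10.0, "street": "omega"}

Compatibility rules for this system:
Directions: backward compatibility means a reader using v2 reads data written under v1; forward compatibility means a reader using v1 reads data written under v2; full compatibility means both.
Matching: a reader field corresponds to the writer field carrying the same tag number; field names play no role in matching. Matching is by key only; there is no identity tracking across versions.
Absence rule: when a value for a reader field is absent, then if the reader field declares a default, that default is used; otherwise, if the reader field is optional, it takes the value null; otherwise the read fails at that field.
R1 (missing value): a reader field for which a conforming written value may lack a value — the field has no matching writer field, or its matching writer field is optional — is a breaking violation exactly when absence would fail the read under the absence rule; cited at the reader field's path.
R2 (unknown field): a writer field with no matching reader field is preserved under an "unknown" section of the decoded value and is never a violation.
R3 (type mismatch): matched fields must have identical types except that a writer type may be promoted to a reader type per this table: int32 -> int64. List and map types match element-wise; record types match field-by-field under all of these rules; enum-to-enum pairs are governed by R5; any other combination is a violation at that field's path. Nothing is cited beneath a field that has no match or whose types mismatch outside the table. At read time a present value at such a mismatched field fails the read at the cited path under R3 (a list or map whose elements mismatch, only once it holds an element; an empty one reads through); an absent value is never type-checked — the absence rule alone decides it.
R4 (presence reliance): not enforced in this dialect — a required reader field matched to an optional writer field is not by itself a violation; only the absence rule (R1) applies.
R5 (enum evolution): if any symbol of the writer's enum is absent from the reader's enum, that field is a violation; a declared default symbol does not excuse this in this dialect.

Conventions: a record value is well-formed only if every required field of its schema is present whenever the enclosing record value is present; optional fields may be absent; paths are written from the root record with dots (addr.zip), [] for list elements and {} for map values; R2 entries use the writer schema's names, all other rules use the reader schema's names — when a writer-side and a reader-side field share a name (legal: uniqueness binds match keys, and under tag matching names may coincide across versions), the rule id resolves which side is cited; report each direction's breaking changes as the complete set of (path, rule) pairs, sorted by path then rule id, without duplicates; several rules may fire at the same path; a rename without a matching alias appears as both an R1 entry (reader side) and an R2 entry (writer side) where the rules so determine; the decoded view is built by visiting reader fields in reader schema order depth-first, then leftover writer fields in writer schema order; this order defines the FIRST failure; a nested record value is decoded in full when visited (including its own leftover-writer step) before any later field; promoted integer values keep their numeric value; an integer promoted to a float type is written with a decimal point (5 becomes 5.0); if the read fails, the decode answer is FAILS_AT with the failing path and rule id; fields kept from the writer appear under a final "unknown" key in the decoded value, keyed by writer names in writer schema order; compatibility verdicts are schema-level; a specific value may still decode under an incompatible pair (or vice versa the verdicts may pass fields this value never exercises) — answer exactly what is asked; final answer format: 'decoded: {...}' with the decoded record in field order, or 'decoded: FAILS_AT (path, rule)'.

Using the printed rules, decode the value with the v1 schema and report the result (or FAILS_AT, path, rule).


decoded: FAILS_AT (latitude, R1)

arrows below run writer -> reader for Ticket
migrating the Ticket value to v1:
  channel := "OWNER"
  scores := [1]
  zip := 1
  title := "kappa"
  read fails at latitude under R1 (no fill)
  => FAILS_AT (latitude, R1)
remaining Ticket differences; none change what is asked:
  added field balance to record Ticket: required float64, tag 29 (in v2 it sits immediately before channel) -> changes Ticket's schema-level verdicts only — the decode of this value is the same
  enum Role (field channel in record Ticket): symbol OPEN removed -> changes Ticket's schema-level verdicts only — the decode of this value is the same


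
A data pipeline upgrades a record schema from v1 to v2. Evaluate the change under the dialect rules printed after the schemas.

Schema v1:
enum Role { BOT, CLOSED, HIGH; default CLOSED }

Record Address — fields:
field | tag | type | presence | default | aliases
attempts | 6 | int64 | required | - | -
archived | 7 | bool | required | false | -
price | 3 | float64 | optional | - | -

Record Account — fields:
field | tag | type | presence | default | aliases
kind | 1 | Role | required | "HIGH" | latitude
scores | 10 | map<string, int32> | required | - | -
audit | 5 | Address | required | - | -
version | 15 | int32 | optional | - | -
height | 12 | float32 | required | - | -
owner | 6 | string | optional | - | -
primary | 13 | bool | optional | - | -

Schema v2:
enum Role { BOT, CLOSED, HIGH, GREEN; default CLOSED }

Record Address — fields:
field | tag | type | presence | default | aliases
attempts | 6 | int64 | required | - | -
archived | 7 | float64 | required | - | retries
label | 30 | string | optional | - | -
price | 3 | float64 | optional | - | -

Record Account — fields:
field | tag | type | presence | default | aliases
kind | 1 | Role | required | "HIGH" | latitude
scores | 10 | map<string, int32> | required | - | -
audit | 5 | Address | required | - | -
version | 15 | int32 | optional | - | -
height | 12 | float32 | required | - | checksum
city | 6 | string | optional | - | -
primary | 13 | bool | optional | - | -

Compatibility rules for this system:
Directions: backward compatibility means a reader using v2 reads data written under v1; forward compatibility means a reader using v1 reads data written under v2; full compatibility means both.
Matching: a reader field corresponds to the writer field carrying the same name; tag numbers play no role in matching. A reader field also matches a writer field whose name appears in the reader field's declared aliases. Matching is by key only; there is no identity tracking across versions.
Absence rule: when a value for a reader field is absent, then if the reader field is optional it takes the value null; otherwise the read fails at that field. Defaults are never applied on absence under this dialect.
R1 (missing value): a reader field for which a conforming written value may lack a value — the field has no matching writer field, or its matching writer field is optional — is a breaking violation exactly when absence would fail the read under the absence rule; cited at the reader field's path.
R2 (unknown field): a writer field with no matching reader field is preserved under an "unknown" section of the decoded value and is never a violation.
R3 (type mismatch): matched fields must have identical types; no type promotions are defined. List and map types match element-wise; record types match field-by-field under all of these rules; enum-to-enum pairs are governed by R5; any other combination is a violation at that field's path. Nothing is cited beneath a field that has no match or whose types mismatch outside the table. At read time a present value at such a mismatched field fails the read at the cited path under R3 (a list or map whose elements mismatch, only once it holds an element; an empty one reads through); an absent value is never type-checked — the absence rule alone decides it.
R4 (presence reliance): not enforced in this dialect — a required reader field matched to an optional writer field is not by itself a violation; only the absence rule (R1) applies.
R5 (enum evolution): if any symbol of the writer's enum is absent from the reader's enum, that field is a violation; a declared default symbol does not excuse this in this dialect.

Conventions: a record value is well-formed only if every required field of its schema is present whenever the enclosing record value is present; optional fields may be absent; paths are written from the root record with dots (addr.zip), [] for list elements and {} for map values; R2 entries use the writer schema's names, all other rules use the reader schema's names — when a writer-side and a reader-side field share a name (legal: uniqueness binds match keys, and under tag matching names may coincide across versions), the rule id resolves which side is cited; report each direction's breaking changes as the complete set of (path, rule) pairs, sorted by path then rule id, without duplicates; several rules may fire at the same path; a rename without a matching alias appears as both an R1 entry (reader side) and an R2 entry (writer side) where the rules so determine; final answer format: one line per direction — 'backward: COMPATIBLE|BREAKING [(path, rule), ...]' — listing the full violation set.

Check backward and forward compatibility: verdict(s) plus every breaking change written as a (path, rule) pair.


backward: BREAKING [(audit.archived, R3)]; forward: BREAKING [(audit.archived, R3), (kind, R5)]

in Account below, arrows point writer -> reader
backward analysis of Account with v2 as reader and v1 as writer:
  Role -> Role, writer required: kind aligns to kind
  map<string, int32> -> map<string, int32>, writer required: scores aligns to scores
  Address -> Address, writer required: audit aligns to audit
  int32 -> int32, writer optional: version aligns to version
  float32 -> float32, writer required: height aligns to height
  city: no writer-side match
  bool -> bool, writer optional: primary aligns to primary
  leftover writer field: owner
  int64 -> int64, writer required: audit.attempts aligns to audit.attempts
  bool -> float64, writer required: audit.archived aligns to audit.archived
  audit.label: no writer-side match
  float64 -> float64, writer optional: audit.price aligns to audit.price
  breaking: (audit.archived, R3)
  => backward: BREAKING (1)
forward analysis of Account with v1 as reader and v2 as writer:
  Role -> Role, writer required: kind aligns to kind
  map<string, int32> -> map<string, int32>, writer required: scores aligns to scores
  Address -> Address, writer required: audit aligns to audit
  int32 -> int32, writer optional: version aligns to version
  float32 -> float32, writer required: height aligns to height
  owner: no writer-side match
  bool -> bool, writer optional: primary aligns to primary
  leftover writer field: city
  int64 -> int64, writer required: audit.attempts aligns to audit.attempts
  float64 -> bool, writer required: audit.archived aligns to audit.archived
  float64 -> float64, writer optional: audit.price aligns to audit.price
  leftover writer field: audit.label
  breaking: (audit.archived, R3)
  breaking: (kind, R5)
  => forward: BREAKING (2)


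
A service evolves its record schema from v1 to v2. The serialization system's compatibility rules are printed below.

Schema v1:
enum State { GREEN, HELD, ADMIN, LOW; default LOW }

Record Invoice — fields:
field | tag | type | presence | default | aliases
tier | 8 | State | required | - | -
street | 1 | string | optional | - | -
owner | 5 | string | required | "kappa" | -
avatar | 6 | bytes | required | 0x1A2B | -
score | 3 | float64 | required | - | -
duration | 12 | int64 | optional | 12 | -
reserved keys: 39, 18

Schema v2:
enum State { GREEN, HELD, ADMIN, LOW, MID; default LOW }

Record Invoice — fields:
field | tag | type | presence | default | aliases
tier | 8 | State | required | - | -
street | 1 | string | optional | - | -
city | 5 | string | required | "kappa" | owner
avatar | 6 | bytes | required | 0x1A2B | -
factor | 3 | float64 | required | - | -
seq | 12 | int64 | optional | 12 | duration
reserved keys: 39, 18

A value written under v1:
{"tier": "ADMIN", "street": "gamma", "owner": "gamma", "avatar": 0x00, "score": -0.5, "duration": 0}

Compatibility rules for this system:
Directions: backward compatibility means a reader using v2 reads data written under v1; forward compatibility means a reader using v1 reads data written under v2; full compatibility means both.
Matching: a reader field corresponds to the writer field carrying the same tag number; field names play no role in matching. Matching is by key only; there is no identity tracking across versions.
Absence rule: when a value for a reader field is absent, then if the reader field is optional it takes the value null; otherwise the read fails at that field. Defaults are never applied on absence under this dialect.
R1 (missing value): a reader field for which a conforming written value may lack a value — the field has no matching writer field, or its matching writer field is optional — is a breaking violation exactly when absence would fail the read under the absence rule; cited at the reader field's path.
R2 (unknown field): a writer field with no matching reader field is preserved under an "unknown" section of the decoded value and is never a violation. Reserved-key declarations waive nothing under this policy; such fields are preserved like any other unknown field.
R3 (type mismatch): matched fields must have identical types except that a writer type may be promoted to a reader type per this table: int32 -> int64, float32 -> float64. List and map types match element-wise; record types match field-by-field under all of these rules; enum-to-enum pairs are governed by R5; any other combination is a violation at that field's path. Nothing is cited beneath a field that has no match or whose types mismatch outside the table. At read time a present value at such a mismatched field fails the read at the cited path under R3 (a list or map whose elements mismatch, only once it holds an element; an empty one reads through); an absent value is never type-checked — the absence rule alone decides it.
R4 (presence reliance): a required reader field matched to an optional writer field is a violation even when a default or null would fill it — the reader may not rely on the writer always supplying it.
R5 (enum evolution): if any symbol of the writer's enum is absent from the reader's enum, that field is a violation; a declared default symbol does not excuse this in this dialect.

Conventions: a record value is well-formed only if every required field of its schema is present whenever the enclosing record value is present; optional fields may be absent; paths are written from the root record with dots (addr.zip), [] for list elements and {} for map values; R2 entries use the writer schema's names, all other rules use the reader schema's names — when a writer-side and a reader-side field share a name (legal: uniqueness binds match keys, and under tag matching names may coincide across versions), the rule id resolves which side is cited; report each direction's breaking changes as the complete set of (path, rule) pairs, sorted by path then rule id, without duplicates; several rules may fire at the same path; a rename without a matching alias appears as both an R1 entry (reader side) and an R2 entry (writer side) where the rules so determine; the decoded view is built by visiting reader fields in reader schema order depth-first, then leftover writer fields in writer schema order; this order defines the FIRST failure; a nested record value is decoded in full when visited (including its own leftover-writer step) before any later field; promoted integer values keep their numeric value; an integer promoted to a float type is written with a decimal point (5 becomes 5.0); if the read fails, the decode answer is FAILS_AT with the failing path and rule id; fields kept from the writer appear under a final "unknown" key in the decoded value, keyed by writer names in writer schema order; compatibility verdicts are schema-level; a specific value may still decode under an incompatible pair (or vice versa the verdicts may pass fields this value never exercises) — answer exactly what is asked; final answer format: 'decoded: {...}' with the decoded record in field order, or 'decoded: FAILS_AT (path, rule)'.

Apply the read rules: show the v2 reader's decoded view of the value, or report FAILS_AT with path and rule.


the writer's type comes first in each Invoice pair
migrating the Invoice value to v2:
  tier := "ADMIN"
  street := "gamma"
  city := "gamma" (from writer owner)
  avatar := 0x00
  factor := -0.5 (from writer score)
  seq := 0 (from writer duration)
  => decoded: {"tier": "ADMIN", "street": "gamma", "city": "gamma", "avatar": 0x00, "factor": -0.5, "seq": 0}
checking off the Invoice differences that do not matter here:
  enum State (field tier in record Invoice): symbol MID added -> schema-level compatibility only; this Invoice value's decode is unchanged

decoded: {"tier": "ADMIN", "street": "gamma", "city": "gamma", "avatar": 0x00, "factor": -0.5, "seq": 0}


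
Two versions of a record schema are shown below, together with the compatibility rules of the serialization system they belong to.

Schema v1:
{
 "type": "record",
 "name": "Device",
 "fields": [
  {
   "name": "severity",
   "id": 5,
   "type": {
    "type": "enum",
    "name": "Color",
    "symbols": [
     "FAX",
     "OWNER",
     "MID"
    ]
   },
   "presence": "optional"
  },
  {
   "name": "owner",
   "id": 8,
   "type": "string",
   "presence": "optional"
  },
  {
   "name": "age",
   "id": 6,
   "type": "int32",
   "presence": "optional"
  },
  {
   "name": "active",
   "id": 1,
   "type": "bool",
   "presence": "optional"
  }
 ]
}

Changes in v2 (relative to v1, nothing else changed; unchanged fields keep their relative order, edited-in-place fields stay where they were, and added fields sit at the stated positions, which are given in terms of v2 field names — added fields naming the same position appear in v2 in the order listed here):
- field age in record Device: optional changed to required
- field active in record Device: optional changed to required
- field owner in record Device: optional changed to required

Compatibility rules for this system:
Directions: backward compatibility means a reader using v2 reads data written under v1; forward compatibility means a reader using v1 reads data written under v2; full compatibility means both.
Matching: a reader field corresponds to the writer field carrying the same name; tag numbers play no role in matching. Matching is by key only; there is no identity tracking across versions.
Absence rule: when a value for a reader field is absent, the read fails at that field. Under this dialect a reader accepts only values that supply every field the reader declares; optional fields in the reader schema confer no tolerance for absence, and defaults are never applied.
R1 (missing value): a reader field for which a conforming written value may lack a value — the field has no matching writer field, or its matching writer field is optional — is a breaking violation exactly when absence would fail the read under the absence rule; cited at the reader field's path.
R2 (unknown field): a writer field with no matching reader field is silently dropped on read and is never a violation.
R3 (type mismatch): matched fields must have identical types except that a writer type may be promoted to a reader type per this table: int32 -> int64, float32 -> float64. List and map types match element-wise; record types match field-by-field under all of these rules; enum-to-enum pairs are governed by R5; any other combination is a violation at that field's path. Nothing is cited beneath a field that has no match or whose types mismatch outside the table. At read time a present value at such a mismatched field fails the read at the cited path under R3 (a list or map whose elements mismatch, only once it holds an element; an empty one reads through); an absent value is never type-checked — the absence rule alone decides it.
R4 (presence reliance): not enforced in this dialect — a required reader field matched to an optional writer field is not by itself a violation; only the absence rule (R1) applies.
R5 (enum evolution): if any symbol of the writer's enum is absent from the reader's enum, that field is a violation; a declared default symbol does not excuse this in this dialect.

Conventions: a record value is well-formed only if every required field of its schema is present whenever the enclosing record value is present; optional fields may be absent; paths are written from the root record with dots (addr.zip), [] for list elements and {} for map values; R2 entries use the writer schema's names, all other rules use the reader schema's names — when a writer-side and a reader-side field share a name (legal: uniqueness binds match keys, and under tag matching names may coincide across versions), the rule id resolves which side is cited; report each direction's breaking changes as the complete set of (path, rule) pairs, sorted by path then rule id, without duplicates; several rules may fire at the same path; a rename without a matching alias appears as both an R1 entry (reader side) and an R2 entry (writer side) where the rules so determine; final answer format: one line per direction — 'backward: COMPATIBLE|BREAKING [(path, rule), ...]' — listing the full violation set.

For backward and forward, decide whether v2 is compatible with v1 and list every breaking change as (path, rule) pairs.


backward: BREAKING [(active, R1), (age, R1), (owner, R1), (severity, R1)]; forward: BREAKING [(severity, R1)]

arrows below run writer -> reader for Device
checking backward for Device: reader v2 against writer v1:
  severity <- severity (Color -> Color, writer optional)
  owner <- owner (string -> string, writer optional)
  age <- age (int32 -> int32, writer optional)
  active <- active (bool -> bool, writer optional)
  R1 fires at active
  R1 fires at age
  R1 fires at owner
  R1 fires at severity
  => backward verdict for Device: BREAKING, 4 violation(s)
checking forward for Device: reader v1 against writer v2:
  severity <- severity (Color -> Color, writer optional)
  owner <- owner (string -> string, writer required)
  age <- age (int32 -> int32, writer required)
  active <- active (bool -> bool, writer required)
  R1 fires at severity
  => forward verdict for Device: BREAKING, 1 violation(s)
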